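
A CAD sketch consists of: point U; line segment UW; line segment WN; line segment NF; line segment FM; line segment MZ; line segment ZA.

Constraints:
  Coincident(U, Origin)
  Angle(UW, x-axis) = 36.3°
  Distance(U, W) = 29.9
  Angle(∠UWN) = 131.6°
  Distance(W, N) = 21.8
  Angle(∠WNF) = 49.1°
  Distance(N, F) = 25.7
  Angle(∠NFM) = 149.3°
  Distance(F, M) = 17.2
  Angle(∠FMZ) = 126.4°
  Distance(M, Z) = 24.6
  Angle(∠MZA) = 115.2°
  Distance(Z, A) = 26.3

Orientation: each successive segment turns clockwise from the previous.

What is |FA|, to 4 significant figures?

47.07

∠FMZ = 126.4° gives MZ at 132.7° from the x-axis; with |MZ| = 24.6, Z = (-8.891, 13.86). ∠MZA = 115.2° gives ZA at 67.90° from the x-axis; with |ZA| = 26.3, A = (1.004, 38.22). Then |FA| = |A − F| = 47.07.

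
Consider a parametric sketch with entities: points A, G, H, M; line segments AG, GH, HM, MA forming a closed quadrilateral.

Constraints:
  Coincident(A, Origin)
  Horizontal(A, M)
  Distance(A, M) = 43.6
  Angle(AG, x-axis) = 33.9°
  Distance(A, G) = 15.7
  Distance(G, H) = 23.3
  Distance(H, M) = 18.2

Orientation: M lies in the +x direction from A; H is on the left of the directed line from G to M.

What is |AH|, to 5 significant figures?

38.658

Checks: A.y = 0.00, M.y = 0.00 ✓; |GH| = 23.30 ✓; |HM| = 18.20 ✓.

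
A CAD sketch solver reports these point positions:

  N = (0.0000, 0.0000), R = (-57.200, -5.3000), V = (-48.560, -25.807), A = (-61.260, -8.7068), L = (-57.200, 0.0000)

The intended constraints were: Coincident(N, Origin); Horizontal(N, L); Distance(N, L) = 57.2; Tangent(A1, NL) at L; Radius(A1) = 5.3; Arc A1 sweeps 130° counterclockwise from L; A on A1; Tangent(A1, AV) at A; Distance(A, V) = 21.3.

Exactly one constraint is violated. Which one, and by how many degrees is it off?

Tangent(A1, AV) at A — off by 3.40°.

N = (0.00, 0.00) ✓; N.y = 0.00, L.y = 0.00 ✓; |NL| = 57.20 ✓; ∠(RL, LN) = 90.00° ✓; |RL| = 5.300 ✓; bearing(R→A) − bearing(R→L) = 130.0° ✓; |RA| = 5.300 ✓; ∠(RA, AV) = 93.40° ✗; |AV| = 21.30 ✓.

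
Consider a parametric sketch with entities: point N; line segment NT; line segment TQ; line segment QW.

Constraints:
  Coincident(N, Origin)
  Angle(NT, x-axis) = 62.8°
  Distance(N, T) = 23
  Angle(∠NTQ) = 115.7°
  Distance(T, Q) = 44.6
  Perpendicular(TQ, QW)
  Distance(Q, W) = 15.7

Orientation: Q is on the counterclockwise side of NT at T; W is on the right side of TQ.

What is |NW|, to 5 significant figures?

65.613

N is at the origin; NT runs at 62.8° with length 23.0, so T = 23.0·(cos 62.8°, sin 62.8°) = (10.513, 20.457). ∠NTQ = 115.7°, so TQ runs at 62.8° + (180° − 115.7°) = 127.10° from the x-axis; with |TQ| = 44.6, Q = T + 44.6·(cos 127.10°, sin 127.10°) = (-16.390, 56.029). TQ ⟂ QW; with |QW| = 15.7 on the right of TQ, W = Q + 15.7·(0.79758, 0.60321) = (-3.8678, 65.499). Then |NW| = |W − N| = 65.613.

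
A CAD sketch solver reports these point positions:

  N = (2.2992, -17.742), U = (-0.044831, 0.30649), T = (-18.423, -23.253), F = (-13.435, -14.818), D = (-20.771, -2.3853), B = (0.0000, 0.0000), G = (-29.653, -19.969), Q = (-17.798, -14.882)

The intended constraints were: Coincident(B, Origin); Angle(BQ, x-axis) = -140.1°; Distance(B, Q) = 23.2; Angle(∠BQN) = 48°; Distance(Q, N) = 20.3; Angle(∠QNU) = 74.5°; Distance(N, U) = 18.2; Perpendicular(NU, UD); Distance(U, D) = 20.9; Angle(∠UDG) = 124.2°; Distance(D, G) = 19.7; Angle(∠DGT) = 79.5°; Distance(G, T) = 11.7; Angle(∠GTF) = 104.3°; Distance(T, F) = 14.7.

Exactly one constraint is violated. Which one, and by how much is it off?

Distance(T, F) = 14.7 — off by 4.90.

B = (0.00, 0.00) ✓; BQ at -140.1° ✓; |BQ| = 23.20 ✓; ∠BQN = 48.00° ✓; |QN| = 20.30 ✓; ∠QNU = 74.50° ✓; |NU| = 18.20 ✓; ∠(NU, UD) = 90.00° ✓; |UD| = 20.90 ✓; ∠UDG = 124.2° ✓; |DG| = 19.70 ✓; ∠DGT = 79.50° ✓; |GT| = 11.70 ✓; ∠GTF = 104.3° ✓; |TF| = 9.799 ✗.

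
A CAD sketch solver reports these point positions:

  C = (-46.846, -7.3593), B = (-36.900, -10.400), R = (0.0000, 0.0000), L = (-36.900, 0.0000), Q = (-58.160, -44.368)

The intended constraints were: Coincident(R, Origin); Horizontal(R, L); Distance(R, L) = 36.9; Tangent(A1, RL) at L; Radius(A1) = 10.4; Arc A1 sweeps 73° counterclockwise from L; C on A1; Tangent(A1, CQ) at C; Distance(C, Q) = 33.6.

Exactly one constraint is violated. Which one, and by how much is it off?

Distance(C, Q) = 33.6 — off by 5.10.

R = (0.00, 0.00) ✓; R.y = 0.00, L.y = 0.00 ✓; |RL| = 36.90 ✓; ∠(BL, LR) = 90.00° ✓; |BL| = 10.40 ✓; bearing(B→C) − bearing(B→L) = 73.00° ✓; |BC| = 10.40 ✓; ∠(BC, CQ) = 90.00° ✓; |CQ| = 38.70 ✗.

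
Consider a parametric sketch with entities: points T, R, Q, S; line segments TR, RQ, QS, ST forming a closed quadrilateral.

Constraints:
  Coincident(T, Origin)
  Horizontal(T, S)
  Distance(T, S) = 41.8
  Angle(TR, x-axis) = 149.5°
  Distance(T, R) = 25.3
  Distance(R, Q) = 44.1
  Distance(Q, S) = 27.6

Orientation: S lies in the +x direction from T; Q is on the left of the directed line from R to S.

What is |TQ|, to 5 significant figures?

29.013

Checks: |RQ| = 44.10 ✓; |QS| = 27.60 ✓.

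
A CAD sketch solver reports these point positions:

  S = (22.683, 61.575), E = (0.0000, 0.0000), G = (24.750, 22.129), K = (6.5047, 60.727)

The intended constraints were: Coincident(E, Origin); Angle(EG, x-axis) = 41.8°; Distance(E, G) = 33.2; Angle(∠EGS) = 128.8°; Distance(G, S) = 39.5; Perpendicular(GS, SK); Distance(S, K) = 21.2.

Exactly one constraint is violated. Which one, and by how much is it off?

Distance(S, K) = 21.2 — off by 5.00.

E = (0.00, 0.00) ✓; EG at 41.80° ✓; |EG| = 33.20 ✓; ∠EGS = 128.8° ✓; |GS| = 39.50 ✓; ∠(GS, SK) = 90.00° ✓; |SK| = 16.20 ✗.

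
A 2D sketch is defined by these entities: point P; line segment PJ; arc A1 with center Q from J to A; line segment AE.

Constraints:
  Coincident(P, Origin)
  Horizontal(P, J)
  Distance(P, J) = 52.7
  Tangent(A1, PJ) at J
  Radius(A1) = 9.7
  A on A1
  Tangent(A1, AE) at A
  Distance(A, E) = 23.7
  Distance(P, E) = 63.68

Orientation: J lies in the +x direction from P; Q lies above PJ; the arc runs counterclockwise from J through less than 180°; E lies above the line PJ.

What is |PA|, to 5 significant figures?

63.130

P is at the origin; PJ is horizontal with |PJ| = 52.7 and J on the +x side, so J = (52.700, 0.0000). The tangent condition forces QJ to be normal to PJ, so Q = J + (0, 9.7) = (52.700, 9.7000). Since QA ⟂ AE (tangency), |QE| = √(9.7² + 23.7²) = 25.608 regardless of where A sits on A1. So E lies on both circle(P, 63.68) and circle(Q, 25.608); the above-PJ intersection is E = (52.996, 35.306). A is the foot of the tangent from E: A = (61.719, 13.270).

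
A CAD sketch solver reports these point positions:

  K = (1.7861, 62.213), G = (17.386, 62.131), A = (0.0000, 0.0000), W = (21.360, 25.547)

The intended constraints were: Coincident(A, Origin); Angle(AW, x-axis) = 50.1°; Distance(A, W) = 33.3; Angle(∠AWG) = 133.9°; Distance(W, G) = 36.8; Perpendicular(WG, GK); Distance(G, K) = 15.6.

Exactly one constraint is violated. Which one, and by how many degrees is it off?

Perpendicular(WG, GK) — off by 6.50°.

A = (0.00, 0.00) ✓; AW at 50.10° ✓; |AW| = 33.30 ✓; ∠AWG = 133.9° ✓; |WG| = 36.80 ✓; ∠(WG, GK) = 83.50° ✗; |GK| = 15.60 ✓.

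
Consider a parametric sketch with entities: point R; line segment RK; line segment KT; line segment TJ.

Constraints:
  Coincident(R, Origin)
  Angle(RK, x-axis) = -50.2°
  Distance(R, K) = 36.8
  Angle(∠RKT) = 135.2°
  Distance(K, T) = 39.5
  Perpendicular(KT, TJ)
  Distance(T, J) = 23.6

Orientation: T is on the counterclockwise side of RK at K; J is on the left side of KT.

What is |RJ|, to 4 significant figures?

65.65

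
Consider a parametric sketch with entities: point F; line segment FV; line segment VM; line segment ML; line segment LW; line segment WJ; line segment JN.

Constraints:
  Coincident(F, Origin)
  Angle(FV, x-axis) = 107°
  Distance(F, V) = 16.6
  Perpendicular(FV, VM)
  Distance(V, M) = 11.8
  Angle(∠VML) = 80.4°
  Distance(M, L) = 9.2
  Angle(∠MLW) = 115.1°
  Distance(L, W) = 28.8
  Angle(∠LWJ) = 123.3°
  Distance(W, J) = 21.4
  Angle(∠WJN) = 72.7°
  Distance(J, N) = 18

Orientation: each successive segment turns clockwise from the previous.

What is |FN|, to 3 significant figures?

29.6

F is at the origin; FV runs at 107.0° with length 16.6, so V = (-4.85, 15.9). FV is perpendicular to VM, so VM runs at 17.0°; with |VM| = 11.8, M = (6.43, 19.3). ∠VML = 80.4° gives ML at -82.6° from the x-axis; with |ML| = 9.2, L = (7.62, 10.2). ∠MLW = 115.1° gives LW at -148° from the x-axis; with |LW| = 28.8, W = (-16.7, -5.27). ∠LWJ = 123.3° gives WJ at 156° from the x-axis; with |WJ| = 21.4, J = (-36.2, 3.50). ∠WJN = 72.7° gives JN at 48.5° from the x-axis; with |JN| = 18.0, N = (-24.3, 17.0). Then |FN| = |N − F| = 29.6.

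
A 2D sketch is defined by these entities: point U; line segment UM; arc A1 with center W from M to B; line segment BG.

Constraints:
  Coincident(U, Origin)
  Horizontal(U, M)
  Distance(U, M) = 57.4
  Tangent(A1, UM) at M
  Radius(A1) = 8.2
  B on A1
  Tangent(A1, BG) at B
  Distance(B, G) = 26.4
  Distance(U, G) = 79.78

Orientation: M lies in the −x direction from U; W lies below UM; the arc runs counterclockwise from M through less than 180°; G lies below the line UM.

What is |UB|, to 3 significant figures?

65.4

U is at the origin; UM is horizontal with |UM| = 57.4 and M on the −x side, so M = (-57.4, 0.00). A1 meets UM tangentially, so WM is at right angles to UM, so W = M + (0, -8.2) = (-57.4, -8.20). Since WB ⟂ BG (tangency), |WG| = √(8.2² + 26.4²) = 27.6 regardless of where B sits on A1. So G lies on both circle(U, 79.78) and circle(W, 27.6); the below-UM intersection is G = (-73.7, -30.5). B is the foot of the tangent from G: B = (-65.2, -5.54).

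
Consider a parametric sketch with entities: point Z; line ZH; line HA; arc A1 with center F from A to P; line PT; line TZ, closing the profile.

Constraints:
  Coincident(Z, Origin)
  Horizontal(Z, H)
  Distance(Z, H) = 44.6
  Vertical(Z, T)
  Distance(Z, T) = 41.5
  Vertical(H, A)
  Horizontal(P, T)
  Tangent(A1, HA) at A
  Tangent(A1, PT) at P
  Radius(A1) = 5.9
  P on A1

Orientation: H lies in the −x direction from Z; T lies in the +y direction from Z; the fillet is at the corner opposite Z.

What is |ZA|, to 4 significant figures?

57.07

Z is at the origin; Z and H share the same y with |ZH| = 44.6 and H on the −x side, so H = (-44.60, 0.000). Z and T share the same x with |ZT| = 41.5 and T on the +y side, so T = (0.000, 41.50). The virtual corner opposite Z is at (-44.60, 41.50). A1 meets HA tangentially, so FA is at right angles to HA and the tangent condition forces FP to be normal to PT, with radius 5.9, so the center F sits 5.9 in from both sides at F = (-38.70, 35.60). That places the tangent points at A = (-44.60, 35.60) on HA and P = (-38.70, 41.50) on PT. Then |ZA| = |A − Z| = 57.07.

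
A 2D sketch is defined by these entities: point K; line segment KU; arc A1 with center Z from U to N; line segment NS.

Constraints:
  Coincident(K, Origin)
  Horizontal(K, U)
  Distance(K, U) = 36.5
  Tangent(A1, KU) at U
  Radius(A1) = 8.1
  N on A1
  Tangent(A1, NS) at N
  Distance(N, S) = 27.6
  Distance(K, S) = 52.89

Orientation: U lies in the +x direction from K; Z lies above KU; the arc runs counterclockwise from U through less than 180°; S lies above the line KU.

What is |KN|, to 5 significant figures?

45.487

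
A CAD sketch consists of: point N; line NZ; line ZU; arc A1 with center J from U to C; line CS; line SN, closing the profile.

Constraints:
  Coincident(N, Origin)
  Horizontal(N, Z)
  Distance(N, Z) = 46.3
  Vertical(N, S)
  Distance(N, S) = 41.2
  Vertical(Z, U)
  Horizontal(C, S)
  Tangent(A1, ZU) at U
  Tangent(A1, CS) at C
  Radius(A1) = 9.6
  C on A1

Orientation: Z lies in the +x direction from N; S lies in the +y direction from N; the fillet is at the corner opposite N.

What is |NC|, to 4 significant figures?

55.18

N is at the origin; NZ is horizontal with |NZ| = 46.3 and Z on the +x side, so Z = (46.30, 0.000). NS is vertical with |NS| = 41.2 and S on the +y side, so S = (0.000, 41.20). The virtual corner opposite N is at (46.30, 41.20). A1 meets ZU tangentially, so JU is at right angles to ZU and the tangent condition forces JC to be normal to CS, with radius 9.6, so the center J sits 9.6 in from both sides at J = (36.70, 31.60). That places the tangent points at U = (46.30, 31.60) on ZU and C = (36.70, 41.20) on CS. Then |NC| = |C − N| = 55.18.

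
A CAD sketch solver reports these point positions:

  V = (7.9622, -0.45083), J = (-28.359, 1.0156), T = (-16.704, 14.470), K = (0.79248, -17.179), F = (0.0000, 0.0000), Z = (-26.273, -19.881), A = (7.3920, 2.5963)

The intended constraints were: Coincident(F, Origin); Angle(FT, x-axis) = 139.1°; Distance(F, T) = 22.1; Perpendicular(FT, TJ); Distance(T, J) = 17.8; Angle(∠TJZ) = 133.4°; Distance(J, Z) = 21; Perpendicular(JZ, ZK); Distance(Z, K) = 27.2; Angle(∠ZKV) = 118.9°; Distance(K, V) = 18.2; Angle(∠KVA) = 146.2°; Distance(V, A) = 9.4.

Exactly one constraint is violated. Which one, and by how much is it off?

Distance(V, A) = 9.4 — off by 6.30.

F = (0.00, 0.00) ✓; FT at 139.1° ✓; |FT| = 22.10 ✓; ∠(FT, TJ) = 90.00° ✓; |TJ| = 17.80 ✓; ∠TJZ = 133.4° ✓; |JZ| = 21.00 ✓; ∠(JZ, ZK) = 90.00° ✓; |ZK| = 27.20 ✓; ∠ZKV = 118.9° ✓; |KV| = 18.20 ✓; ∠KVA = 146.2° ✓; |VA| = 3.100 ✗.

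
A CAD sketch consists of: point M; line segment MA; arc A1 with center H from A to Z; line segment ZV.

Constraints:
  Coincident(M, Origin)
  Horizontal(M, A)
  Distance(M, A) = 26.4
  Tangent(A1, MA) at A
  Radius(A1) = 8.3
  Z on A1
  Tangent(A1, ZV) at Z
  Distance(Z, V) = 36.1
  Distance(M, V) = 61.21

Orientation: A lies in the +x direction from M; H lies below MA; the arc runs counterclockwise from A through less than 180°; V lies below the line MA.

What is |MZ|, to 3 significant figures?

25.3

M is at the origin; MA is horizontal with |MA| = 26.4 and A on the +x side, so A = (26.4, 0.00). Since A1 is tangent to MA there, HA ⟂ MA, so H = A + (0, -8.3) = (26.4, -8.30). Since HZ ⟂ ZV (tangency), |HV| = √(8.3² + 36.1²) = 37.0 regardless of where Z sits on A1. So V lies on both circle(M, 61.21) and circle(H, 37.0); the below-MA intersection is V = (47.2, -38.9). Z is the foot of the tangent from V: Z = (20.8, -14.4).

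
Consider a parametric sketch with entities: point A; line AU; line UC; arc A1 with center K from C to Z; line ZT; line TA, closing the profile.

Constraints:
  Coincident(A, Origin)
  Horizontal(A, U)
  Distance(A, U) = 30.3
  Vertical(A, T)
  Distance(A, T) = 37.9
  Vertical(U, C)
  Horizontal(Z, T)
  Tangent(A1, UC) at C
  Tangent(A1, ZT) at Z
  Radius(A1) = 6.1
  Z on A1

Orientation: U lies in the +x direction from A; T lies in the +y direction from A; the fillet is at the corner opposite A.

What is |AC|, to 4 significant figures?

43.92

A is at the origin; AU is horizontal with |AU| = 30.3 and U on the +x side, so U = (30.30, 0.000). AT is vertical with |AT| = 37.9 and T on the +y side, so T = (0.000, 37.90). The virtual corner opposite A is at (30.30, 37.90). Tangency of A1 to UC means the radius KC is perpendicular to UC and since A1 is tangent to ZT there, KZ ⟂ ZT, with radius 6.1, so the center K sits 6.1 in from both sides at K = (24.20, 31.80). That places the tangent points at C = (30.30, 31.80) on UC and Z = (24.20, 37.90) on ZT. Then |AC| = |C − A| = 43.92.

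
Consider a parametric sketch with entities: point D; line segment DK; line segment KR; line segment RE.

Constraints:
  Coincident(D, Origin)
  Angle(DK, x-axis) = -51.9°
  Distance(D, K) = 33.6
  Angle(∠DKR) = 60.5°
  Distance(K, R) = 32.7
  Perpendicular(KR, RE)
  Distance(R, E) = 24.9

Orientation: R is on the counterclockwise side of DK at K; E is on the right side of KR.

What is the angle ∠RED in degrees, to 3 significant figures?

16.6°

D is at the origin; DK runs at -51.9° with length 33.6, so K = 33.6·(cos -51.9°, sin -51.9°) = (20.7, -26.4). ∠DKR = 60.5°, so KR runs at -51.9° + (180° − 60.5°) = 67.6° from the x-axis; with |KR| = 32.7, R = K + 32.7·(cos 67.6°, sin 67.6°) = (33.2, 3.79). KR is perpendicular to RE; with |RE| = 24.9 on the right of KR, E = R + 24.9·(0.925, -0.381) = (56.2, -5.70). Then cos ∠RED = ER·ED / (|ER||ED|), giving 16.6°.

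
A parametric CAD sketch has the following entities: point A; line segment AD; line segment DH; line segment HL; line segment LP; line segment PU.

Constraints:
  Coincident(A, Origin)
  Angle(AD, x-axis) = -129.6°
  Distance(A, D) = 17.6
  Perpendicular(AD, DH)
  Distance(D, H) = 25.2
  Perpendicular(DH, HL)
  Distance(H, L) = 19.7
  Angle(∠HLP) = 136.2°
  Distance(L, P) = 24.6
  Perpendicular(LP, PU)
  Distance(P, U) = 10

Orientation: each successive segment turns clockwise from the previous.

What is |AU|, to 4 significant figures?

12.97

A is at the origin; AD runs at -129.6° with length 17.6, so D = (-11.22, -13.56). The perpendicularity gives DH at right angles to AD, so DH runs at 140.4°; with |DH| = 25.2, H = (-30.64, 2.502). DH is perpendicular to HL, so HL runs at 50.40°; with |HL| = 19.7, L = (-18.08, 17.68). ∠HLP = 136.2° gives LP at 6.600° from the x-axis; with |LP| = 24.6, P = (6.359, 20.51). LP is perpendicular to PU, so PU runs at -83.40°; with |PU| = 10.0, U = (7.508, 10.57). Then |AU| = |U − A| = 12.97.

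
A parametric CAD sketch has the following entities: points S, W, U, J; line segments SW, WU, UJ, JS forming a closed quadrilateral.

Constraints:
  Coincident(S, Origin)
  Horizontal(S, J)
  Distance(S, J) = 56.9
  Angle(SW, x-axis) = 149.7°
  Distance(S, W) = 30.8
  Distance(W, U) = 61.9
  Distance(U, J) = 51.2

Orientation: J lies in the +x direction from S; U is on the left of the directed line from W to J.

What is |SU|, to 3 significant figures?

51.7

Checks: |WU| = 61.90 ✓; |UJ| = 51.20 ✓.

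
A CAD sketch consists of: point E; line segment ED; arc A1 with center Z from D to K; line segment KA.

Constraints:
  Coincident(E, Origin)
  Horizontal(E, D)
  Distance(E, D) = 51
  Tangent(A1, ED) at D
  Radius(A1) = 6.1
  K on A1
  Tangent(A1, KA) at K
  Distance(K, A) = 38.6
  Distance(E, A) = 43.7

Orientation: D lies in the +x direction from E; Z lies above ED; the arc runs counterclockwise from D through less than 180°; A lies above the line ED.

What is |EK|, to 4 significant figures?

55.97

E is at the origin; E and D share the same y with |ED| = 51.0 and D on the +x side, so D = (51.00, 0.000). Tangency of A1 to ED means the radius ZD is perpendicular to ED, so Z = D + (0, 6.1) = (51.00, 6.100). Since ZK ⟂ KA (tangency), |ZA| = √(6.1² + 38.6²) = 39.08 regardless of where K sits on A1. So A lies on both circle(E, 43.7) and circle(Z, 39.08); the above-ED intersection is A = (25.36, 35.59). K is the foot of the tangent from A: K = (54.92, 10.77).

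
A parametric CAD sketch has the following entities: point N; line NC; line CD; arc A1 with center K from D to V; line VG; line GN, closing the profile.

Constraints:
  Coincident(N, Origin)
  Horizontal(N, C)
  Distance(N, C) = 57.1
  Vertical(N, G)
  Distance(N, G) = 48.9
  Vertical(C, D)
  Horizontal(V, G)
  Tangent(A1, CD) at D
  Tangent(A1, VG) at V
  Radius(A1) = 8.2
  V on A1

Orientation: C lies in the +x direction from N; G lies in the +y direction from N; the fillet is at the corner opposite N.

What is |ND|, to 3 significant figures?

70.1

N is at the origin; NC is horizontal with |NC| = 57.1 and C on the +x side, so C = (57.1, 0.00). N and G share the same x with |NG| = 48.9 and G on the +y side, so G = (0.00, 48.9). The virtual corner opposite N is at (57.1, 48.9). Tangency of A1 to CD means the radius KD is perpendicular to CD and A1 meets VG tangentially, so KV is at right angles to VG, with radius 8.2, so the center K sits 8.2 in from both sides at K = (48.9, 40.7). That places the tangent points at D = (57.1, 40.7) on CD and V = (48.9, 48.9) on VG. Then |ND| = |D − N| = 70.1.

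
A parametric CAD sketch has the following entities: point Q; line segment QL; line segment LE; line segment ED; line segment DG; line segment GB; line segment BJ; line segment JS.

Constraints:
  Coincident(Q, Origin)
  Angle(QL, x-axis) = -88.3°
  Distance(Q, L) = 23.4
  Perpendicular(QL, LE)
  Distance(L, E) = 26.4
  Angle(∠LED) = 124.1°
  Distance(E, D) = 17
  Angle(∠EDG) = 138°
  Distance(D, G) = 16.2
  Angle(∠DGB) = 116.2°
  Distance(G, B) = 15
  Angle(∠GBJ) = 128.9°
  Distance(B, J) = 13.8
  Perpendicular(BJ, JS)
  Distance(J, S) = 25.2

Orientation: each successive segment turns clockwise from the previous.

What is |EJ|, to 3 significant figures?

33.0

Q is at the origin; QL runs at -88.3° with length 23.4, so L = (0.694, -23.4). QL is perpendicular to LE, so LE runs at -178°; with |LE| = 26.4, E = (-25.7, -24.2). ∠LED = 124.1° gives ED at 126° from the x-axis; with |ED| = 17.0, D = (-35.6, -10.4). ∠EDG = 138.0° gives DG at 83.8° from the x-axis; with |DG| = 16.2, G = (-33.9, 5.72). ∠DGB = 116.2° gives GB at 20.0° from the x-axis; with |GB| = 15.0, B = (-19.8, 10.9). ∠GBJ = 128.9° gives BJ at -31.1° from the x-axis; with |BJ| = 13.8, J = (-7.98, 3.72). Then |EJ| = |J − E| = 33.0.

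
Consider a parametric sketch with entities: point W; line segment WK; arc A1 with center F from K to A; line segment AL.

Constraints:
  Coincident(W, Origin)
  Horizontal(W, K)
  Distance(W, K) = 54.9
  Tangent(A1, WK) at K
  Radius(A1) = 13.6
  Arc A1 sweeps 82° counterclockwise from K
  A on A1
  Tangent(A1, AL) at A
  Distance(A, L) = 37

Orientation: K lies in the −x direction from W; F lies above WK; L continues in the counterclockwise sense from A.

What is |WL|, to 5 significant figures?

60.448

W is at the origin; W and K share the same y with |WK| = 54.9 and K on the −x side, so K = (-54.900, 0.0000). Since A1 is tangent to WK there, FK ⟂ WK, so F = K + (0, 13.6) = (-54.900, 13.600). On A1, K sits at bearing -90° from F; an 82° counterclockwise sweep puts A at bearing -8°, so A = F + 13.6·(cos -8°, sin -8°) = (-41.432, 11.707). A1 meets AL tangentially, so FA is at right angles to AL, so AL runs along (−sin -8°, cos -8°); with |AL| = 37.0, L = (-36.283, 48.347). Then |WL| = |L − W| = 60.448.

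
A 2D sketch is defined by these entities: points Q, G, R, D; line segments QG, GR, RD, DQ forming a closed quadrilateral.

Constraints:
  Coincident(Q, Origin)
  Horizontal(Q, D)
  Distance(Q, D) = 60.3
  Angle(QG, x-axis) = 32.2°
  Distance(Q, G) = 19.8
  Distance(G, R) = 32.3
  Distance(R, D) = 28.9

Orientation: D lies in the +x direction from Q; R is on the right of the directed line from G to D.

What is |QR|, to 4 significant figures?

39.08

Checks: |GR| = 32.30 ✓; |RD| = 28.90 ✓.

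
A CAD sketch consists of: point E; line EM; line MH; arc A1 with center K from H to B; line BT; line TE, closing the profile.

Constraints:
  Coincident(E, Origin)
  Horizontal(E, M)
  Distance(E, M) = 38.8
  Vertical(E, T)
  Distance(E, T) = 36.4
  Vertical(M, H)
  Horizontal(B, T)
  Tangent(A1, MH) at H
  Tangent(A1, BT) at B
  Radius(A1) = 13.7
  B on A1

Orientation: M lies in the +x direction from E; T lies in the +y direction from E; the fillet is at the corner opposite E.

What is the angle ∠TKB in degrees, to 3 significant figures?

61.4°

The virtual corner opposite E is at (38.8, 36.4). Tangency of A1 to MH means the radius KH is perpendicular to MH and since A1 is tangent to BT there, KB ⟂ BT, with radius 13.7, so the center K sits 13.7 in from both sides at K = (25.1, 22.7). That places the tangent points at H = (38.8, 22.7) on MH and B = (25.1, 36.4) on BT. Then cos ∠TKB = KT·KB / (|KT||KB|), giving 61.4°.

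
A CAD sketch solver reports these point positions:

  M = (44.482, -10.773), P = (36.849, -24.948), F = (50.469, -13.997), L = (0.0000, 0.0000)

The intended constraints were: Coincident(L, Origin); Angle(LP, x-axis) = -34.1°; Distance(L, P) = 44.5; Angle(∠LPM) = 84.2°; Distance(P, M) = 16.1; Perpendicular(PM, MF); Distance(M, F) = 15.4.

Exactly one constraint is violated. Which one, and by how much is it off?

Distance(M, F) = 15.4 — off by 8.60.

L = (0.00, 0.00) ✓; LP at -34.10° ✓; |LP| = 44.50 ✓; ∠LPM = 84.20° ✓; |PM| = 16.10 ✓; ∠(PM, MF) = 90.00° ✓; |MF| = 6.800 ✗.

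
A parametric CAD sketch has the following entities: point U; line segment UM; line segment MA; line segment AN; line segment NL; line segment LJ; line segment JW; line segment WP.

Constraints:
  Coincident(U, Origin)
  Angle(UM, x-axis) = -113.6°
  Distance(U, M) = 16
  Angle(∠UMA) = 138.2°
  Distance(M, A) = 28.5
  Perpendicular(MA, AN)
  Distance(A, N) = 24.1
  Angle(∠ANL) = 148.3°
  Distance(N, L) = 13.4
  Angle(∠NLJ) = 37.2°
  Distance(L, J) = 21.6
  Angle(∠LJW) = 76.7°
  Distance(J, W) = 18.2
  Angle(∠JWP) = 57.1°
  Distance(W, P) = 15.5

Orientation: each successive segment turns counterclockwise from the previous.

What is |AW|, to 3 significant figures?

18.7

∠NLJ = 37.2° gives LJ at -167° from the x-axis; with |LJ| = 21.6, J = (12.9, -28.7). ∠LJW = 76.7° gives JW at -64.0° from the x-axis; with |JW| = 18.2, W = (20.9, -45.1). Then |AW| = |W − A| = 18.7.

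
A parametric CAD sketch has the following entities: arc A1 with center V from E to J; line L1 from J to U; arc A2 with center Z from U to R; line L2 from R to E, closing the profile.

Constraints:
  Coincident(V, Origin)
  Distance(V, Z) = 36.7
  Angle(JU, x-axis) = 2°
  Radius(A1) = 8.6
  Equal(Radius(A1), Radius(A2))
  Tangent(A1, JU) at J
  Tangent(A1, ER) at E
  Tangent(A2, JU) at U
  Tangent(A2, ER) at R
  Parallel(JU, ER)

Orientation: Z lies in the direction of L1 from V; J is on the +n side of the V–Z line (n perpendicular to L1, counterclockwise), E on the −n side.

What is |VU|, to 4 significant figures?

37.69

The slot axis is L1's direction at 2.0°, so u = (cos 2.0°, sin 2.0°) = (0.9994, 0.03490) and n = (−sin 2.0°, cos 2.0°) = (-0.03490, 0.9994). V is at the origin and Z lies 36.7 along u from V, so Z = 36.7·u = (36.68, 1.281). Tangency of A1 to both parallel lines with radius 8.6 puts J and E at V ± 8.6·n: J = (-0.3001, 8.595), E = (0.3001, -8.595). Equal radii place U and R the same way about Z: U = Z + 8.6·n = (36.38, 9.876), R = Z − 8.6·n = (36.98, -7.314). Then |VU| = |U − V| = 37.69.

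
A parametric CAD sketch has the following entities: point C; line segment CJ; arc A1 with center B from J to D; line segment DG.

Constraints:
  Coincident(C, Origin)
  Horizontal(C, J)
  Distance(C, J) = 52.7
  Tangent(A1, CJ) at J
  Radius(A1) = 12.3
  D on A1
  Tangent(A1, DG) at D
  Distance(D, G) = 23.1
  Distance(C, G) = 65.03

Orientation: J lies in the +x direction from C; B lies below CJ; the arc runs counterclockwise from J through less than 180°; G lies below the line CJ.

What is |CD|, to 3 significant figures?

45.5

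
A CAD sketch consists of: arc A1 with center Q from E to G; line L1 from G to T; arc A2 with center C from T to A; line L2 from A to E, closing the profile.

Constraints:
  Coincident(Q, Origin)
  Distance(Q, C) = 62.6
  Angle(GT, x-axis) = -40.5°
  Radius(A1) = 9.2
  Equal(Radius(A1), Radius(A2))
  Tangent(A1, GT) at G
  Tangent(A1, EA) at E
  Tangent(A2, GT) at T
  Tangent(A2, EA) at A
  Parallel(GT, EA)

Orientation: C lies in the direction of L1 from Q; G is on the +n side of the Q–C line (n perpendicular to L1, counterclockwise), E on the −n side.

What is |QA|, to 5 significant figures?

63.272

The slot axis is L1's direction at -40.5°, so u = (cos -40.5°, sin -40.5°) = (0.76041, -0.64945) and n = (−sin -40.5°, cos -40.5°) = (0.64945, 0.76041). Q is at the origin and C lies 62.6 along u from Q, so C = 62.6·u = (47.601, -40.655). Tangency of A1 to both parallel lines with radius 9.2 puts G and E at Q ± 9.2·n: G = (5.9749, 6.9957), E = (-5.9749, -6.9957). Equal radii place T and A the same way about C: T = C + 9.2·n = (53.576, -33.660), A = C − 9.2·n = (41.626, -47.651). Then |QA| = |A − Q| = 63.272.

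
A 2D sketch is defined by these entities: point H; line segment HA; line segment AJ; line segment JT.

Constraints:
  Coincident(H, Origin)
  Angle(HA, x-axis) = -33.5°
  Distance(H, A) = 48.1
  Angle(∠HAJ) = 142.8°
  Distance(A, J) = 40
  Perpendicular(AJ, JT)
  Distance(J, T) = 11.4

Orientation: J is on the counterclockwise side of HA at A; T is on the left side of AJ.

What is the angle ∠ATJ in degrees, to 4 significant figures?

74.09°

H is at the origin; HA runs at -33.5° with length 48.1, so A = 48.1·(cos -33.5°, sin -33.5°) = (40.11, -26.55). ∠HAJ = 142.8°, so AJ runs at -33.5° + (180° − 142.8°) = 3.700° from the x-axis; with |AJ| = 40.0, J = A + 40.0·(cos 3.700°, sin 3.700°) = (80.03, -23.97). The perpendicularity gives JT at right angles to AJ; with |JT| = 11.4 on the left of AJ, T = J + 11.4·(-0.06453, 0.9979) = (79.29, -12.59). Then cos ∠ATJ = TA·TJ / (|TA||TJ|), giving 74.09°.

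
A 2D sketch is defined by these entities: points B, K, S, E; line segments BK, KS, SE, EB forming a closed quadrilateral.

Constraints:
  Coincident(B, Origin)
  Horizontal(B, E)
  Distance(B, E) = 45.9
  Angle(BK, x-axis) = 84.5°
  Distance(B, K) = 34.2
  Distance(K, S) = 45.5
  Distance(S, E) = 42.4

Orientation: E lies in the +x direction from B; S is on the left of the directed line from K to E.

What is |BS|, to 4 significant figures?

64.02

Checks: |KS| = 45.50 ✓; |SE| = 42.40 ✓.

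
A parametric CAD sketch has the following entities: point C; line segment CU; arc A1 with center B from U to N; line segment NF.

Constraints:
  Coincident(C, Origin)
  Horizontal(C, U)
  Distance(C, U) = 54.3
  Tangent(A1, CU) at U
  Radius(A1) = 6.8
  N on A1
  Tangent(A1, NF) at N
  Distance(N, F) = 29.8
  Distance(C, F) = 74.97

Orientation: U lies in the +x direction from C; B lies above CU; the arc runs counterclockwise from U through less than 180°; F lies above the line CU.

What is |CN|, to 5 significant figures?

61.243

Checks: |BN| = 6.800 ✓; ∠(BN, NF) = 90.00° ✓; |NF| = 29.80 ✓; |CF| = 74.97 ✓.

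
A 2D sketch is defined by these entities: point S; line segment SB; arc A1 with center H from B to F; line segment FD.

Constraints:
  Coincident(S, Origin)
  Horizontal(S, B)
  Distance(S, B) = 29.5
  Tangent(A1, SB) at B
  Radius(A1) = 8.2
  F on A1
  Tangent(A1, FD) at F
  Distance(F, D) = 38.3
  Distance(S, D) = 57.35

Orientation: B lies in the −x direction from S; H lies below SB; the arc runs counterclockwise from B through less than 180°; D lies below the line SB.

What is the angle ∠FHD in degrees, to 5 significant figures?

77.915°

S is at the origin; SB is horizontal with |SB| = 29.5 and B on the −x side, so B = (-29.500, 0.0000). A1 meets SB tangentially, so HB is at right angles to SB, so H = B + (0, -8.2) = (-29.500, -8.2000). Since HF ⟂ FD (tangency), |HD| = √(8.2² + 38.3²) = 39.168 regardless of where F sits on A1. So D lies on both circle(S, 57.35) and circle(H, 39.168); the below-SB intersection is D = (-32.499, -47.253). F is the foot of the tangent from D: F = (-37.626, -9.2978).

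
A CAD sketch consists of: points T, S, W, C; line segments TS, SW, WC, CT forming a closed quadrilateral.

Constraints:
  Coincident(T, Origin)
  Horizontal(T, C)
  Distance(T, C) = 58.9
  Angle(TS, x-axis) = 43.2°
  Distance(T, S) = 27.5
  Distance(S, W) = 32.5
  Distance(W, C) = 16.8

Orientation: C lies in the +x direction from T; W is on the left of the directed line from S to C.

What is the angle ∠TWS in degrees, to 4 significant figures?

22.37°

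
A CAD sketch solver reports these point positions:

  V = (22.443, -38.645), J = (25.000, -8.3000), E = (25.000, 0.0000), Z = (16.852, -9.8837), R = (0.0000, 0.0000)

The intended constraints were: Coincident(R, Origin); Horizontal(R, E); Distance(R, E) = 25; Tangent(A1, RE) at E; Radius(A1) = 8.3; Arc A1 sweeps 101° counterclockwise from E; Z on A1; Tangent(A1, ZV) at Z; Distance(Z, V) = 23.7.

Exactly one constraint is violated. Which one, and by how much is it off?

Distance(Z, V) = 23.7 — off by 5.60.

R = (0.00, 0.00) ✓; R.y = 0.00, E.y = 0.00 ✓; |RE| = 25.00 ✓; ∠(JE, ER) = 90.00° ✓; |JE| = 8.300 ✓; bearing(J→Z) − bearing(J→E) = 101.0° ✓; |JZ| = 8.300 ✓; ∠(JZ, ZV) = 90.00° ✓; |ZV| = 29.30 ✗.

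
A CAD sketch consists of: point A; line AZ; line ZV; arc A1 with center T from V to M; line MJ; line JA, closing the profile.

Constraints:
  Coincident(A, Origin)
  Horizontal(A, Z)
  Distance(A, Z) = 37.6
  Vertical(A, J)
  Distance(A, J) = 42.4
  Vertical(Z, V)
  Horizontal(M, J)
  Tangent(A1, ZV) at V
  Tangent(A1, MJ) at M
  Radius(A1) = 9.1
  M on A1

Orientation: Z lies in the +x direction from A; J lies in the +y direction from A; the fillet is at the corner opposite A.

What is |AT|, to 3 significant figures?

43.8

A is at the origin; AZ is horizontal with |AZ| = 37.6 and Z on the +x side, so Z = (37.6, 0.00). A and J share the same x with |AJ| = 42.4 and J on the +y side, so J = (0.00, 42.4). The virtual corner opposite A is at (37.6, 42.4). Tangency of A1 to ZV means the radius TV is perpendicular to ZV and since A1 is tangent to MJ there, TM ⟂ MJ, with radius 9.1, so the center T sits 9.1 in from both sides at T = (28.5, 33.3). Then |AT| = |T − A| = 43.8.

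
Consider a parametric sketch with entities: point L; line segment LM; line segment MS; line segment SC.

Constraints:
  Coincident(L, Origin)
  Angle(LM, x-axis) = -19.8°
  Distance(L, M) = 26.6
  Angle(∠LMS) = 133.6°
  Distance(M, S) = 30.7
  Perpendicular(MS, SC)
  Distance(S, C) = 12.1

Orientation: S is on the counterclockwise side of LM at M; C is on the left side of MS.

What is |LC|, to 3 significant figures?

49.6

L is at the origin; LM runs at -19.8° with length 26.6, so M = 26.6·(cos -19.8°, sin -19.8°) = (25.0, -9.01). ∠LMS = 133.6°, so MS runs at -19.8° + (180° − 133.6°) = 26.6° from the x-axis; with |MS| = 30.7, S = M + 30.7·(cos 26.6°, sin 26.6°) = (52.5, 4.74). The perpendicularity gives SC at right angles to MS; with |SC| = 12.1 on the left of MS, C = S + 12.1·(-0.448, 0.894) = (47.1, 15.6). Then |LC| = |C − L| = 49.6.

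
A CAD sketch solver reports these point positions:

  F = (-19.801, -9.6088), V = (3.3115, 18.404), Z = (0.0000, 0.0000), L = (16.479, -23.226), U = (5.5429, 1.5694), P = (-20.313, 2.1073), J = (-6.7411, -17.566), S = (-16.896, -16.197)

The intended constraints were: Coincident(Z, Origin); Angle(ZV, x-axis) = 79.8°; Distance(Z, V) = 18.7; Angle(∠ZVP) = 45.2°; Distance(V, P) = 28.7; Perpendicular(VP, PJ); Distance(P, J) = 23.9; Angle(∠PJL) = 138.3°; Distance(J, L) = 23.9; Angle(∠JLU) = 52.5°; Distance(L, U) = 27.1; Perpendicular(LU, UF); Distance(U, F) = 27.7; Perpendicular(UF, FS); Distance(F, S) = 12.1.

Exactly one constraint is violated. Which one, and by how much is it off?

Distance(F, S) = 12.1 — off by 4.90.

Z = (0.00, 0.00) ✓; ZV at 79.80° ✓; |ZV| = 18.70 ✓; ∠ZVP = 45.20° ✓; |VP| = 28.70 ✓; ∠(VP, PJ) = 90.00° ✓; |PJ| = 23.90 ✓; ∠PJL = 138.3° ✓; |JL| = 23.90 ✓; ∠JLU = 52.50° ✓; |LU| = 27.10 ✓; ∠(LU, UF) = 90.00° ✓; |UF| = 27.70 ✓; ∠(UF, FS) = 89.99° ✓; |FS| = 7.200 ✗.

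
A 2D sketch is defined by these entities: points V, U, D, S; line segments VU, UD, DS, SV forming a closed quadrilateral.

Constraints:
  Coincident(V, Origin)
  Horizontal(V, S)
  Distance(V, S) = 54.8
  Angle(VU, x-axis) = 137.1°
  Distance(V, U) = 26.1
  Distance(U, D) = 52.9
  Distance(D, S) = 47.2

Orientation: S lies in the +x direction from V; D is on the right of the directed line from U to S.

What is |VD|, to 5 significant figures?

27.357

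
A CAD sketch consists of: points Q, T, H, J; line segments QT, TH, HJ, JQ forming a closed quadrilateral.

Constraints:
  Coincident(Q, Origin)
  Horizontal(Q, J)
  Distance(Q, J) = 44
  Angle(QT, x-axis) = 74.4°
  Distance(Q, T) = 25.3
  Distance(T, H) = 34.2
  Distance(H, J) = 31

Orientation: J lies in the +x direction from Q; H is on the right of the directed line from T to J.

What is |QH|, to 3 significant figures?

16.9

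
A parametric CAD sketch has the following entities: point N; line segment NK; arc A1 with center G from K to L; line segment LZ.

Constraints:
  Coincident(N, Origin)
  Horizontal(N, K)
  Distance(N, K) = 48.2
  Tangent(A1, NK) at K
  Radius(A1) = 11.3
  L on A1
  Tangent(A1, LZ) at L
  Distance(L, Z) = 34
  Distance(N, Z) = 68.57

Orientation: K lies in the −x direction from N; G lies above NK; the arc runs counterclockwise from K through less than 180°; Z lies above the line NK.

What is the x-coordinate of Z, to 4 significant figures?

-49.84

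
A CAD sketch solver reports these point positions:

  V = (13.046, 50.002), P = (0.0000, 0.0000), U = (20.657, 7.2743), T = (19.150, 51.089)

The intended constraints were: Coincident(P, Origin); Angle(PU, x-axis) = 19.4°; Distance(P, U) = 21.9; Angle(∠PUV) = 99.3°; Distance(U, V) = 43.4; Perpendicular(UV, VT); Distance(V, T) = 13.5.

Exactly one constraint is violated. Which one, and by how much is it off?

Distance(V, T) = 13.5 — off by 7.30.

P = (0.00, 0.00) ✓; PU at 19.40° ✓; |PU| = 21.90 ✓; ∠PUV = 99.30° ✓; |UV| = 43.40 ✓; ∠(UV, VT) = 90.00° ✓; |VT| = 6.200 ✗.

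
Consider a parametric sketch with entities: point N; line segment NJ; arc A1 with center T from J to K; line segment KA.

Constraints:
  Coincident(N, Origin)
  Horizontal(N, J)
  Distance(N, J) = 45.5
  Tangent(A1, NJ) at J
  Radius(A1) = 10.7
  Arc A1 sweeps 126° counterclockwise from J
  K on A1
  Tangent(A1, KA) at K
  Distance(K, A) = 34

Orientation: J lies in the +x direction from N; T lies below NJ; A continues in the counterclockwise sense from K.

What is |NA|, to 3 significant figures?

72.2

N is at the origin; NJ is horizontal with |NJ| = 45.5 and J on the +x side, so J = (45.5, 0.00). A1 meets NJ tangentially, so TJ is at right angles to NJ, so T = J + (0, -10.7) = (45.5, -10.7). On A1, J sits at bearing 90° from T; a 126° counterclockwise sweep puts K at bearing 216°, so K = T + 10.7·(cos 216°, sin 216°) = (36.8, -17.0). Since A1 is tangent to KA there, TK ⟂ KA, so KA runs along (−sin 216°, cos 216°); with |KA| = 34.0, A = (56.8, -44.5). Then |NA| = |A − N| = 72.2.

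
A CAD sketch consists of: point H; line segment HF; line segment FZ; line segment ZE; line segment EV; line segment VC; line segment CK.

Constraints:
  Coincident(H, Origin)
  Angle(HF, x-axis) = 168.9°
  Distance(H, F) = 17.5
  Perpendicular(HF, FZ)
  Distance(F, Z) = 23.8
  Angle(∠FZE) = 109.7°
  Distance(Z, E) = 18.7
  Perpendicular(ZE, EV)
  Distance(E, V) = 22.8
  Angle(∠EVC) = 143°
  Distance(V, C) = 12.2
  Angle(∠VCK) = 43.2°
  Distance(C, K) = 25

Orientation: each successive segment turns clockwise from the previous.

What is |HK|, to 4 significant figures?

20.62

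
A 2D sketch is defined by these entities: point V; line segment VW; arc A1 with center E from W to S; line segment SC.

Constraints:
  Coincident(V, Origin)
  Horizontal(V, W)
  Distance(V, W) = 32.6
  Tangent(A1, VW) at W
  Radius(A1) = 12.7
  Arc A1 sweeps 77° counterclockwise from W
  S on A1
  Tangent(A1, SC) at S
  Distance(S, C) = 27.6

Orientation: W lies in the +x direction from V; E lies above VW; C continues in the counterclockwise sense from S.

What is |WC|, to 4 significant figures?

41.17

V is at the origin; V and W share the same y with |VW| = 32.6 and W on the +x side, so W = (32.60, 0.000). Tangency of A1 to VW means the radius EW is perpendicular to VW, so E = W + (0, 12.7) = (32.60, 12.70). On A1, W sits at bearing -90° from E; a 77° counterclockwise sweep puts S at bearing -13°, so S = E + 12.7·(cos -13°, sin -13°) = (44.97, 9.843). A1 meets SC tangentially, so ES is at right angles to SC, so SC runs along (−sin -13°, cos -13°); with |SC| = 27.6, C = (51.18, 36.74). Then |WC| = |C − W| = 41.17.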